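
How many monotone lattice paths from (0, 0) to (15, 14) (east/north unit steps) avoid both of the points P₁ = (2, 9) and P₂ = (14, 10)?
Number of paths = 67284815

Inclusion–exclusion. Total paths: C(29, 15) = 77558760. Through P₁: C(11, 2)·C(18, 13) = 471240. Through P₂: C(24, 14)·C(5, 1) = 9806280. Since P₁ is strictly southwest of P₂, a monotone path through both must visit P₁ then P₂; paths through both = C(11, 2)·C(13, 12)·C(5, 1) = 3575. Avoid both = 77558760 − 471240 − 9806280 + 3575 = 67284815.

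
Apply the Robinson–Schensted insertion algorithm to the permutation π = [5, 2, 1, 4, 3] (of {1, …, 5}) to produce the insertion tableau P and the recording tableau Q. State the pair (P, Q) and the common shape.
P = [1, 3] / [2, 4] / [5];  Q = [1, 4] / [2, 5] / [3];  common shape = (2, 2, 1)

Row-insert the values π_1, π_2, … into P one at a time, bumping the leftmost entry strictly greater than the inserted value down to the next row. The recording tableau Q records, in position (i, j), the step at which that cell was added to P.
  Insert 5 (step 1): P = [5];  Q = [1]
  Insert 2 (step 2): P = [2] / [5];  Q = [1] / [2]
  Insert 1 (step 3): P = [1] / [2] / [5];  Q = [1] / [2] / [3]
  Insert 4 (step 4): P = [1, 4] / [2] / [5];  Q = [1, 4] / [2] / [3]
  Insert 3 (step 5): P = [1, 3] / [2, 4] / [5];  Q = [1, 4] / [2, 5] / [3]
Final shape: (2, 2, 1).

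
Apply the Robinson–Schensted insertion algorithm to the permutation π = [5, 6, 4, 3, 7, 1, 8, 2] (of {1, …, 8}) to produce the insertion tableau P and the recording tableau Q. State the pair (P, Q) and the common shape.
P = [1, 2, 7, 8] / [3, 6] / [4] / [5];  Q = [1, 2, 5, 7] / [3, 8] / [4] / [6];  common shape = (4, 2, 1, 1)

Row-insert the values π_1, π_2, … into P one at a time, bumping the leftmost entry strictly greater than the inserted value down to the next row. The recording tableau Q records, in position (i, j), the step at which that cell was added to P.
  Insert 5 (step 1): P = [5];  Q = [1]
  Insert 6 (step 2): P = [5, 6];  Q = [1, 2]
  Insert 4 (step 3): P = [4, 6] / [5];  Q = [1, 2] / [3]
  Insert 3 (step 4): P = [3, 6] / [4] / [5];  Q = [1, 2] / [3] / [4]
  Insert 7 (step 5): P = [3, 6, 7] / [4] / [5];  Q = [1, 2, 5] / [3] / [4]
  Insert 1 (step 6): P = [1, 6, 7] / [3] / [4] / [5];  Q = [1, 2, 5] / [3] / [4] / [6]
  Insert 8 (step 7): P = [1, 6, 7, 8] / [3] / [4] / [5];  Q = [1, 2, 5, 7] / [3] / [4] / [6]
  Insert 2 (step 8): P = [1, 2, 7, 8] / [3, 6] / [4] / [5];  Q = [1, 2, 5, 7] / [3, 8] / [4] / [6]
Final shape: (4, 2, 1, 1).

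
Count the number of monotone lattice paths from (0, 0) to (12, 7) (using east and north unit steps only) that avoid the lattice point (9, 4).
Number of paths = 36088

Total paths from (0, 0) to (12, 7): C(19, 12) = 50388. Paths through (9, 4): (paths (0, 0) → (9, 4)) × (paths (9, 4) → (12, 7)) = C(13, 9) · C(6, 3) = 715 · 20 = 14300. Avoidance count = 50388 − 14300 = 36088.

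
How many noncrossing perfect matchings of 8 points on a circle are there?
C_4 = 14

These noncrossing handshakes are counted by the Catalan number C_n = (1/(n + 1)) · C(2n, n). For n = 4: C_4 = (1/5) · C(8, 4) = 70/5 = 14.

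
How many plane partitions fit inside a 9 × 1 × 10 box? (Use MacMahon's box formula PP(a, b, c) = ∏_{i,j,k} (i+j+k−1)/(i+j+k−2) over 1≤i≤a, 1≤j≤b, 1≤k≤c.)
PP(9, 1, 10) = 92378

Evaluate the triple product over i = 1..9, j = 1..1, k = 1..10. The factors are (2/1) · (3/2) · (4/3) · (5/4) · (6/5) · (7/6) · (8/7) · (9/8) · … (90 factors total). The numerators and denominators telescope so the product is an integer; carrying out the multiplication exactly gives PP(9, 1, 10) = 92378.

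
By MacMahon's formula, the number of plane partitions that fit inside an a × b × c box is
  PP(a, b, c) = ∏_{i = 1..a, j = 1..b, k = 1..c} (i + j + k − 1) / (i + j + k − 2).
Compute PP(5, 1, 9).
PP(5, 1, 9) = 2002

Evaluate the triple product over i = 1..5, j = 1..1, k = 1..9. The factors are (2/1) · (3/2) · (4/3) · (5/4) · (6/5) · (7/6) · (8/7) · (9/8) · … (45 factors total). The numerators and denominators telescope so the product is an integer; carrying out the multiplication exactly gives PP(5, 1, 9) = 2002.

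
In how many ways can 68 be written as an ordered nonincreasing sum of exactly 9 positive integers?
p(68, 9 parts) = 120092

Partitions of n into exactly k parts are in bijection with partitions of n − k into at most k parts (subtract 1 from each part). So p(68, exactly 9) = p(59, parts ≤ 9). Computing via the recurrence p(m, j) = p(m, j−1) + p(m−j, j) gives 120092.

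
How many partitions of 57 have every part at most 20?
p(57, parts ≤ 20) = 516054

Use the recurrence p(n, m) = p(n, m−1) + p(n−m, m): either the largest part is < m (count p(n, m−1)) or the largest part is exactly m (remove one copy of m, count p(n−m, m)). With p(0, ·) = 1 this gives p(57, parts ≤ 20) = 516054. (By conjugating Young diagrams, this also counts partitions of 57 into at most 20 parts.)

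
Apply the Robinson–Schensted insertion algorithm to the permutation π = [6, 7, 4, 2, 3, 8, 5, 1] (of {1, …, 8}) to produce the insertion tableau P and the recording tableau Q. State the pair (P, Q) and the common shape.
P = [1, 3, 5] / [2, 7, 8] / [4] / [6];  Q = [1, 2, 6] / [3, 5, 7] / [4] / [8];  common shape = (3, 3, 1, 1)

Row-insert the values π_1, π_2, … into P one at a time, bumping the leftmost entry strictly greater than the inserted value down to the next row. The recording tableau Q records, in position (i, j), the step at which that cell was added to P.
  Insert 6 (step 1): P = [6];  Q = [1]
  Insert 7 (step 2): P = [6, 7];  Q = [1, 2]
  Insert 4 (step 3): P = [4, 7] / [6];  Q = [1, 2] / [3]
  Insert 2 (step 4): P = [2, 7] / [4] / [6];  Q = [1, 2] / [3] / [4]
  Insert 3 (step 5): P = [2, 3] / [4, 7] / [6];  Q = [1, 2] / [3, 5] / [4]
  Insert 8 (step 6): P = [2, 3, 8] / [4, 7] / [6];  Q = [1, 2, 6] / [3, 5] / [4]
  Insert 5 (step 7): P = [2, 3, 5] / [4, 7, 8] / [6];  Q = [1, 2, 6] / [3, 5, 7] / [4]
  Insert 1 (step 8): P = [1, 3, 5] / [2, 7, 8] / [4] / [6];  Q = [1, 2, 6] / [3, 5, 7] / [4] / [8]
Final shape: (3, 3, 1, 1).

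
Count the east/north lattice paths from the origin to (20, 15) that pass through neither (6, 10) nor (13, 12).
Number of paths = 2565384696

Inclusion–exclusion. Total paths: C(35, 20) = 3247943160. Through P₁: C(16, 6)·C(19, 14) = 93117024. Through P₂: C(25, 13)·C(10, 7) = 624036000. Since P₁ is strictly southwest of P₂, a monotone path through both must visit P₁ then P₂; paths through both = C(16, 6)·C(9, 7)·C(10, 7) = 34594560. Avoid both = 3247943160 − 93117024 − 624036000 + 34594560 = 2565384696.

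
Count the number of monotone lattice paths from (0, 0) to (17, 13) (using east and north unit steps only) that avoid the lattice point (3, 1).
Number of paths = 81129050

Total paths from (0, 0) to (17, 13): C(30, 17) = 119759850. Paths through (3, 1): (paths (0, 0) → (3, 1)) × (paths (3, 1) → (17, 13)) = C(4, 3) · C(26, 14) = 4 · 9657700 = 38630800. Avoidance count = 119759850 − 38630800 = 81129050.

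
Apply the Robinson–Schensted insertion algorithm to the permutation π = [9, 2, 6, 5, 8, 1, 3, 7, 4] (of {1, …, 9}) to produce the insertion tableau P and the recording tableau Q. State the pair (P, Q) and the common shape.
P = [1, 3, 4] / [2, 5, 7] / [6, 8] / [9];  Q = [1, 3, 5] / [2, 7, 8] / [4, 9] / [6];  common shape = (3, 3, 2, 1)

Row-insert the values π_1, π_2, … into P one at a time, bumping the leftmost entry strictly greater than the inserted value down to the next row. The recording tableau Q records, in position (i, j), the step at which that cell was added to P.
  Insert 9 (step 1): P = [9];  Q = [1]
  Insert 2 (step 2): P = [2] / [9];  Q = [1] / [2]
  Insert 6 (step 3): P = [2, 6] / [9];  Q = [1, 3] / [2]
  Insert 5 (step 4): P = [2, 5] / [6] / [9];  Q = [1, 3] / [2] / [4]
  Insert 8 (step 5): P = [2, 5, 8] / [6] / [9];  Q = [1, 3, 5] / [2] / [4]
  Insert 1 (step 6): P = [1, 5, 8] / [2] / [6] / [9];  Q = [1, 3, 5] / [2] / [4] / [6]
  Insert 3 (step 7): P = [1, 3, 8] / [2, 5] / [6] / [9];  Q = [1, 3, 5] / [2, 7] / [4] / [6]
  Insert 7 (step 8): P = [1, 3, 7] / [2, 5, 8] / [6] / [9];  Q = [1, 3, 5] / [2, 7, 8] / [4] / [6]
  Insert 4 (step 9): P = [1, 3, 4] / [2, 5, 7] / [6, 8] / [9];  Q = [1, 3, 5] / [2, 7, 8] / [4, 9] / [6]
Final shape: (3, 3, 2, 1).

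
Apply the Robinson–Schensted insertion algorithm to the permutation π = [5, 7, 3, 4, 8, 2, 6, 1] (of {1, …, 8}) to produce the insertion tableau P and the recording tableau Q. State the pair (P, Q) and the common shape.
P = [1, 4, 6] / [2, 7, 8] / [3] / [5];  Q = [1, 2, 5] / [3, 4, 7] / [6] / [8];  common shape = (3, 3, 1, 1)

Row-insert the values π_1, π_2, … into P one at a time, bumping the leftmost entry strictly greater than the inserted value down to the next row. The recording tableau Q records, in position (i, j), the step at which that cell was added to P.
  Insert 5 (step 1): P = [5];  Q = [1]
  Insert 7 (step 2): P = [5, 7];  Q = [1, 2]
  Insert 3 (step 3): P = [3, 7] / [5];  Q = [1, 2] / [3]
  Insert 4 (step 4): P = [3, 4] / [5, 7];  Q = [1, 2] / [3, 4]
  Insert 8 (step 5): P = [3, 4, 8] / [5, 7];  Q = [1, 2, 5] / [3, 4]
  Insert 2 (step 6): P = [2, 4, 8] / [3, 7] / [5];  Q = [1, 2, 5] / [3, 4] / [6]
  Insert 6 (step 7): P = [2, 4, 6] / [3, 7, 8] / [5];  Q = [1, 2, 5] / [3, 4, 7] / [6]
  Insert 1 (step 8): P = [1, 4, 6] / [2, 7, 8] / [3] / [5];  Q = [1, 2, 5] / [3, 4, 7] / [6] / [8]
Final shape: (3, 3, 1, 1).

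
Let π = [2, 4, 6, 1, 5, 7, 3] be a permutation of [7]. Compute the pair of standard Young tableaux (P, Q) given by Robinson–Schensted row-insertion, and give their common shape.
P = [1, 3, 5, 7] / [2, 4] / [6];  Q = [1, 2, 3, 6] / [4, 5] / [7];  common shape = (4, 2, 1)

Row-insert the values π_1, π_2, … into P one at a time, bumping the leftmost entry strictly greater than the inserted value down to the next row. The recording tableau Q records, in position (i, j), the step at which that cell was added to P.
  Insert 2 (step 1): P = [2];  Q = [1]
  Insert 4 (step 2): P = [2, 4];  Q = [1, 2]
  Insert 6 (step 3): P = [2, 4, 6];  Q = [1, 2, 3]
  Insert 1 (step 4): P = [1, 4, 6] / [2];  Q = [1, 2, 3] / [4]
  Insert 5 (step 5): P = [1, 4, 5] / [2, 6];  Q = [1, 2, 3] / [4, 5]
  Insert 7 (step 6): P = [1, 4, 5, 7] / [2, 6];  Q = [1, 2, 3, 6] / [4, 5]
  Insert 3 (step 7): P = [1, 3, 5, 7] / [2, 4] / [6];  Q = [1, 2, 3, 6] / [4, 5] / [7]
Final shape: (4, 2, 1).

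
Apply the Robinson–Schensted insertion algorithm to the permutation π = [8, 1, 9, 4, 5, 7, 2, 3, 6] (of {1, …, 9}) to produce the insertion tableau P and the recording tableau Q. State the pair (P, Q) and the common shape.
P = [1, 2, 3, 6] / [4, 5, 7] / [8, 9];  Q = [1, 3, 5, 6] / [2, 4, 9] / [7, 8];  common shape = (4, 3, 2)

Row-insert the values π_1, π_2, … into P one at a time, bumping the leftmost entry strictly greater than the inserted value down to the next row. The recording tableau Q records, in position (i, j), the step at which that cell was added to P.
  Insert 8 (step 1): P = [8];  Q = [1]
  Insert 1 (step 2): P = [1] / [8];  Q = [1] / [2]
  Insert 9 (step 3): P = [1, 9] / [8];  Q = [1, 3] / [2]
  Insert 4 (step 4): P = [1, 4] / [8, 9];  Q = [1, 3] / [2, 4]
  Insert 5 (step 5): P = [1, 4, 5] / [8, 9];  Q = [1, 3, 5] / [2, 4]
  Insert 7 (step 6): P = [1, 4, 5, 7] / [8, 9];  Q = [1, 3, 5, 6] / [2, 4]
  Insert 2 (step 7): P = [1, 2, 5, 7] / [4, 9] / [8];  Q = [1, 3, 5, 6] / [2, 4] / [7]
  Insert 3 (step 8): P = [1, 2, 3, 7] / [4, 5] / [8, 9];  Q = [1, 3, 5, 6] / [2, 4] / [7, 8]
  Insert 6 (step 9): P = [1, 2, 3, 6] / [4, 5, 7] / [8, 9];  Q = [1, 3, 5, 6] / [2, 4, 9] / [7, 8]
Final shape: (4, 3, 2).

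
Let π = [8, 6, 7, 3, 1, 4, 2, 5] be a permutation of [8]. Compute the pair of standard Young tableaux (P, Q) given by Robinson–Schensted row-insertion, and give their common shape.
P = [1, 2, 5] / [3, 4] / [6, 7] / [8];  Q = [1, 3, 8] / [2, 6] / [4, 7] / [5];  common shape = (3, 2, 2, 1)

Row-insert the values π_1, π_2, … into P one at a time, bumping the leftmost entry strictly greater than the inserted value down to the next row. The recording tableau Q records, in position (i, j), the step at which that cell was added to P.
  Insert 8 (step 1): P = [8];  Q = [1]
  Insert 6 (step 2): P = [6] / [8];  Q = [1] / [2]
  Insert 7 (step 3): P = [6, 7] / [8];  Q = [1, 3] / [2]
  Insert 3 (step 4): P = [3, 7] / [6] / [8];  Q = [1, 3] / [2] / [4]
  Insert 1 (step 5): P = [1, 7] / [3] / [6] / [8];  Q = [1, 3] / [2] / [4] / [5]
  Insert 4 (step 6): P = [1, 4] / [3, 7] / [6] / [8];  Q = [1, 3] / [2, 6] / [4] / [5]
  Insert 2 (step 7): P = [1, 2] / [3, 4] / [6, 7] / [8];  Q = [1, 3] / [2, 6] / [4, 7] / [5]
  Insert 5 (step 8): P = [1, 2, 5] / [3, 4] / [6, 7] / [8];  Q = [1, 3, 8] / [2, 6] / [4, 7] / [5]
Final shape: (3, 2, 2, 1).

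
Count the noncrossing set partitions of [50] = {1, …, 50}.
C_50 = 1978261657756160653623774456

These noncrossing partitions are counted by the Catalan number C_n = (1/(n + 1)) · C(2n, n). For n = 50: C_50 = (1/51) · C(100, 50) = 100891344545564193334812497256/51 = 1978261657756160653623774456.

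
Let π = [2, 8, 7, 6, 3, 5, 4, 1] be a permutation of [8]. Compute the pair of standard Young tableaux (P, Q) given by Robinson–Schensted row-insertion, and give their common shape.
P = [1, 3, 4] / [2] / [5] / [6] / [7] / [8];  Q = [1, 2, 6] / [3] / [4] / [5] / [7] / [8];  common shape = (3, 1, 1, 1, 1, 1)

Row-insert the values π_1, π_2, … into P one at a time, bumping the leftmost entry strictly greater than the inserted value down to the next row. The recording tableau Q records, in position (i, j), the step at which that cell was added to P.
  Insert 2 (step 1): P = [2];  Q = [1]
  Insert 8 (step 2): P = [2, 8];  Q = [1, 2]
  Insert 7 (step 3): P = [2, 7] / [8];  Q = [1, 2] / [3]
  Insert 6 (step 4): P = [2, 6] / [7] / [8];  Q = [1, 2] / [3] / [4]
  Insert 3 (step 5): P = [2, 3] / [6] / [7] / [8];  Q = [1, 2] / [3] / [4] / [5]
  Insert 5 (step 6): P = [2, 3, 5] / [6] / [7] / [8];  Q = [1, 2, 6] / [3] / [4] / [5]
  Insert 4 (step 7): P = [2, 3, 4] / [5] / [6] / [7] / [8];  Q = [1, 2, 6] / [3] / [4] / [5] / [7]
  Insert 1 (step 8): P = [1, 3, 4] / [2] / [5] / [6] / [7] / [8];  Q = [1, 2, 6] / [3] / [4] / [5] / [7] / [8]
Final shape: (3, 1, 1, 1, 1, 1).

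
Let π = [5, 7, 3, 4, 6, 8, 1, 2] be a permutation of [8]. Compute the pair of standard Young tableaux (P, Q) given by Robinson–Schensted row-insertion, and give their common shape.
P = [1, 2, 6, 8] / [3, 4] / [5, 7];  Q = [1, 2, 5, 6] / [3, 4] / [7, 8];  common shape = (4, 2, 2)

Row-insert the values π_1, π_2, … into P one at a time, bumping the leftmost entry strictly greater than the inserted value down to the next row. The recording tableau Q records, in position (i, j), the step at which that cell was added to P.
  Insert 5 (step 1): P = [5];  Q = [1]
  Insert 7 (step 2): P = [5, 7];  Q = [1, 2]
  Insert 3 (step 3): P = [3, 7] / [5];  Q = [1, 2] / [3]
  Insert 4 (step 4): P = [3, 4] / [5, 7];  Q = [1, 2] / [3, 4]
  Insert 6 (step 5): P = [3, 4, 6] / [5, 7];  Q = [1, 2, 5] / [3, 4]
  Insert 8 (step 6): P = [3, 4, 6, 8] / [5, 7];  Q = [1, 2, 5, 6] / [3, 4]
  Insert 1 (step 7): P = [1, 4, 6, 8] / [3, 7] / [5];  Q = [1, 2, 5, 6] / [3, 4] / [7]
  Insert 2 (step 8): P = [1, 2, 6, 8] / [3, 4] / [5, 7];  Q = [1, 2, 5, 6] / [3, 4] / [7, 8]
Final shape: (4, 2, 2).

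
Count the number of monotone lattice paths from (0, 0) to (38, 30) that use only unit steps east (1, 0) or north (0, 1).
Number of paths = 17876288714431443296

A monotone lattice path from (0, 0) to (38, 30) consists of 38 east steps and 30 north steps in some order, so it is determined by which 38 of the 68 steps are east. The count is C(68, 38) = 17876288714431443296.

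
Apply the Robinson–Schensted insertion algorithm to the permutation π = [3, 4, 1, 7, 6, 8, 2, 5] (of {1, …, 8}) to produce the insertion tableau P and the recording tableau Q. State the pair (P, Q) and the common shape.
P = [1, 2, 5, 8] / [3, 4, 6] / [7];  Q = [1, 2, 4, 6] / [3, 5, 8] / [7];  common shape = (4, 3, 1)

Row-insert the values π_1, π_2, … into P one at a time, bumping the leftmost entry strictly greater than the inserted value down to the next row. The recording tableau Q records, in position (i, j), the step at which that cell was added to P.
  Insert 3 (step 1): P = [3];  Q = [1]
  Insert 4 (step 2): P = [3, 4];  Q = [1, 2]
  Insert 1 (step 3): P = [1, 4] / [3];  Q = [1, 2] / [3]
  Insert 7 (step 4): P = [1, 4, 7] / [3];  Q = [1, 2, 4] / [3]
  Insert 6 (step 5): P = [1, 4, 6] / [3, 7];  Q = [1, 2, 4] / [3, 5]
  Insert 8 (step 6): P = [1, 4, 6, 8] / [3, 7];  Q = [1, 2, 4, 6] / [3, 5]
  Insert 2 (step 7): P = [1, 2, 6, 8] / [3, 4] / [7];  Q = [1, 2, 4, 6] / [3, 5] / [7]
  Insert 5 (step 8): P = [1, 2, 5, 8] / [3, 4, 6] / [7];  Q = [1, 2, 4, 6] / [3, 5, 8] / [7]
Final shape: (4, 3, 1).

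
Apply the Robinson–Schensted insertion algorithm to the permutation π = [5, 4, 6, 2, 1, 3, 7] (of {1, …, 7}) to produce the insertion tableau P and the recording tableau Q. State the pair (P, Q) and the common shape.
P = [1, 3, 7] / [2, 6] / [4] / [5];  Q = [1, 3, 7] / [2, 6] / [4] / [5];  common shape = (3, 2, 1, 1)

Row-insert the values π_1, π_2, … into P one at a time, bumping the leftmost entry strictly greater than the inserted value down to the next row. The recording tableau Q records, in position (i, j), the step at which that cell was added to P.
  Insert 5 (step 1): P = [5];  Q = [1]
  Insert 4 (step 2): P = [4] / [5];  Q = [1] / [2]
  Insert 6 (step 3): P = [4, 6] / [5];  Q = [1, 3] / [2]
  Insert 2 (step 4): P = [2, 6] / [4] / [5];  Q = [1, 3] / [2] / [4]
  Insert 1 (step 5): P = [1, 6] / [2] / [4] / [5];  Q = [1, 3] / [2] / [4] / [5]
  Insert 3 (step 6): P = [1, 3] / [2, 6] / [4] / [5];  Q = [1, 3] / [2, 6] / [4] / [5]
  Insert 7 (step 7): P = [1, 3, 7] / [2, 6] / [4] / [5];  Q = [1, 3, 7] / [2, 6] / [4] / [5]
Final shape: (3, 2, 1, 1).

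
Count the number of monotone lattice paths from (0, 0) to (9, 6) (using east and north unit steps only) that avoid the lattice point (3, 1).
Number of paths = 3157

Total paths from (0, 0) to (9, 6): C(15, 9) = 5005. Paths through (3, 1): (paths (0, 0) → (3, 1)) × (paths (3, 1) → (9, 6)) = C(4, 3) · C(11, 6) = 4 · 462 = 1848. Avoidance count = 5005 − 1848 = 3157.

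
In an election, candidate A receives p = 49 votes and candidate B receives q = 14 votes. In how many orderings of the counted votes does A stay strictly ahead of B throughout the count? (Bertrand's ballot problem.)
Strict-lead orderings = 20770703107125

Total orderings of the 63 votes with 49 for A: C(63, 49) = 37387265592825. By the Bertrand ballot formula (Cycle Lemma / reflection principle), the number of orderings in which A is strictly ahead of B throughout is (p − q)/(p + q) · C(p + q, p) = (49 − 14)/(49 + 14) · 37387265592825 = 20770703107125.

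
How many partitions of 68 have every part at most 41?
p(68, parts ≤ 41) = 3076003

Use the recurrence p(n, m) = p(n, m−1) + p(n−m, m): either the largest part is < m (count p(n, m−1)) or the largest part is exactly m (remove one copy of m, count p(n−m, m)). With p(0, ·) = 1 this gives p(68, parts ≤ 41) = 3076003. (By conjugating Young diagrams, this also counts partitions of 68 into at most 41 parts.)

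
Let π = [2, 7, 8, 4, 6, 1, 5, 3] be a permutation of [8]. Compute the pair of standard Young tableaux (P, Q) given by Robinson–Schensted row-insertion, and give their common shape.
P = [1, 3, 5] / [2, 4] / [6, 8] / [7];  Q = [1, 2, 3] / [4, 5] / [6, 7] / [8];  common shape = (3, 2, 2, 1)

Row-insert the values π_1, π_2, … into P one at a time, bumping the leftmost entry strictly greater than the inserted value down to the next row. The recording tableau Q records, in position (i, j), the step at which that cell was added to P.
  Insert 2 (step 1): P = [2];  Q = [1]
  Insert 7 (step 2): P = [2, 7];  Q = [1, 2]
  Insert 8 (step 3): P = [2, 7, 8];  Q = [1, 2, 3]
  Insert 4 (step 4): P = [2, 4, 8] / [7];  Q = [1, 2, 3] / [4]
  Insert 6 (step 5): P = [2, 4, 6] / [7, 8];  Q = [1, 2, 3] / [4, 5]
  Insert 1 (step 6): P = [1, 4, 6] / [2, 8] / [7];  Q = [1, 2, 3] / [4, 5] / [6]
  Insert 5 (step 7): P = [1, 4, 5] / [2, 6] / [7, 8];  Q = [1, 2, 3] / [4, 5] / [6, 7]
  Insert 3 (step 8): P = [1, 3, 5] / [2, 4] / [6, 8] / [7];  Q = [1, 2, 3] / [4, 5] / [6, 7] / [8]
Final shape: (3, 2, 2, 1).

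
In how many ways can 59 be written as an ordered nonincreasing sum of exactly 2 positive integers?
p(59, 2 parts) = 29

Partitions of n into exactly k parts are in bijection with partitions of n − k into at most k parts (subtract 1 from each part). So p(59, exactly 2) = p(57, parts ≤ 2). Computing via the recurrence p(m, j) = p(m, j−1) + p(m−j, j) gives 29.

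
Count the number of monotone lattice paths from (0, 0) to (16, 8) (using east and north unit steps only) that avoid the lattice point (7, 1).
Number of paths = 643951

Total paths from (0, 0) to (16, 8): C(24, 16) = 735471. Paths through (7, 1): (paths (0, 0) → (7, 1)) × (paths (7, 1) → (16, 8)) = C(8, 7) · C(16, 9) = 8 · 11440 = 91520. Avoidance count = 735471 − 91520 = 643951.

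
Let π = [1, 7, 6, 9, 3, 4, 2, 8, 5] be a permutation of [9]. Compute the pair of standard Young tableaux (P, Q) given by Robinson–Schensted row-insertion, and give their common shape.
P = [1, 2, 4, 5] / [3, 8] / [6, 9] / [7];  Q = [1, 2, 4, 8] / [3, 6] / [5, 9] / [7];  common shape = (4, 2, 2, 1)

Row-insert the values π_1, π_2, … into P one at a time, bumping the leftmost entry strictly greater than the inserted value down to the next row. The recording tableau Q records, in position (i, j), the step at which that cell was added to P.
  Insert 1 (step 1): P = [1];  Q = [1]
  Insert 7 (step 2): P = [1, 7];  Q = [1, 2]
  Insert 6 (step 3): P = [1, 6] / [7];  Q = [1, 2] / [3]
  Insert 9 (step 4): P = [1, 6, 9] / [7];  Q = [1, 2, 4] / [3]
  Insert 3 (step 5): P = [1, 3, 9] / [6] / [7];  Q = [1, 2, 4] / [3] / [5]
  Insert 4 (step 6): P = [1, 3, 4] / [6, 9] / [7];  Q = [1, 2, 4] / [3, 6] / [5]
  Insert 2 (step 7): P = [1, 2, 4] / [3, 9] / [6] / [7];  Q = [1, 2, 4] / [3, 6] / [5] / [7]
  Insert 8 (step 8): P = [1, 2, 4, 8] / [3, 9] / [6] / [7];  Q = [1, 2, 4, 8] / [3, 6] / [5] / [7]
  Insert 5 (step 9): P = [1, 2, 4, 5] / [3, 8] / [6, 9] / [7];  Q = [1, 2, 4, 8] / [3, 6] / [5, 9] / [7]
Final shape: (4, 2, 2, 1).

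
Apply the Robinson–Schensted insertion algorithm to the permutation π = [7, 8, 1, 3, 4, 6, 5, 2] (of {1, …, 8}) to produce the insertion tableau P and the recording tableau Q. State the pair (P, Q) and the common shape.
P = [1, 2, 4, 5] / [3, 8] / [6] / [7];  Q = [1, 2, 5, 6] / [3, 4] / [7] / [8];  common shape = (4, 2, 1, 1)

Row-insert the values π_1, π_2, … into P one at a time, bumping the leftmost entry strictly greater than the inserted value down to the next row. The recording tableau Q records, in position (i, j), the step at which that cell was added to P.
  Insert 7 (step 1): P = [7];  Q = [1]
  Insert 8 (step 2): P = [7, 8];  Q = [1, 2]
  Insert 1 (step 3): P = [1, 8] / [7];  Q = [1, 2] / [3]
  Insert 3 (step 4): P = [1, 3] / [7, 8];  Q = [1, 2] / [3, 4]
  Insert 4 (step 5): P = [1, 3, 4] / [7, 8];  Q = [1, 2, 5] / [3, 4]
  Insert 6 (step 6): P = [1, 3, 4, 6] / [7, 8];  Q = [1, 2, 5, 6] / [3, 4]
  Insert 5 (step 7): P = [1, 3, 4, 5] / [6, 8] / [7];  Q = [1, 2, 5, 6] / [3, 4] / [7]
  Insert 2 (step 8): P = [1, 2, 4, 5] / [3, 8] / [6] / [7];  Q = [1, 2, 5, 6] / [3, 4] / [7] / [8]
Final shape: (4, 2, 1, 1).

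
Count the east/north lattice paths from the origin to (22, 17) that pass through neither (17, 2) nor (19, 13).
Number of paths = 38860857456

Inclusion–exclusion. Total paths: C(39, 22) = 51021117810. Through P₁: C(19, 17)·C(20, 5) = 2651184. Through P₂: C(32, 19)·C(7, 3) = 12158076000. Since P₁ is strictly southwest of P₂, a monotone path through both must visit P₁ then P₂; paths through both = C(19, 17)·C(13, 2)·C(7, 3) = 466830. Avoid both = 51021117810 − 2651184 − 12158076000 + 466830 = 38860857456.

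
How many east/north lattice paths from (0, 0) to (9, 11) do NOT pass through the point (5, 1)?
Number of paths = 161954

Total paths from (0, 0) to (9, 11): C(20, 9) = 167960. Paths through (5, 1): (paths (0, 0) → (5, 1)) × (paths (5, 1) → (9, 11)) = C(6, 5) · C(14, 4) = 6 · 1001 = 6006. Avoidance count = 167960 − 6006 = 161954.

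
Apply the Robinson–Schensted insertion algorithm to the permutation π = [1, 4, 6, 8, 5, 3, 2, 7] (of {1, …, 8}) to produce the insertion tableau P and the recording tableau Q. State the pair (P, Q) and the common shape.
P = [1, 2, 5, 7] / [3, 8] / [4] / [6];  Q = [1, 2, 3, 4] / [5, 8] / [6] / [7];  common shape = (4, 2, 1, 1)

Row-insert the values π_1, π_2, … into P one at a time, bumping the leftmost entry strictly greater than the inserted value down to the next row. The recording tableau Q records, in position (i, j), the step at which that cell was added to P.
  Insert 1 (step 1): P = [1];  Q = [1]
  Insert 4 (step 2): P = [1, 4];  Q = [1, 2]
  Insert 6 (step 3): P = [1, 4, 6];  Q = [1, 2, 3]
  Insert 8 (step 4): P = [1, 4, 6, 8];  Q = [1, 2, 3, 4]
  Insert 5 (step 5): P = [1, 4, 5, 8] / [6];  Q = [1, 2, 3, 4] / [5]
  Insert 3 (step 6): P = [1, 3, 5, 8] / [4] / [6];  Q = [1, 2, 3, 4] / [5] / [6]
  Insert 2 (step 7): P = [1, 2, 5, 8] / [3] / [4] / [6];  Q = [1, 2, 3, 4] / [5] / [6] / [7]
  Insert 7 (step 8): P = [1, 2, 5, 7] / [3, 8] / [4] / [6];  Q = [1, 2, 3, 4] / [5, 8] / [6] / [7]
Final shape: (4, 2, 1, 1).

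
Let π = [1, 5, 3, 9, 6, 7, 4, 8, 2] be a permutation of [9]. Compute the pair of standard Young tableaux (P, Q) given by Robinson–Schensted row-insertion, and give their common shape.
P = [1, 2, 4, 7, 8] / [3, 6] / [5] / [9];  Q = [1, 2, 4, 6, 8] / [3, 5] / [7] / [9];  common shape = (5, 2, 1, 1)

Row-insert the values π_1, π_2, … into P one at a time, bumping the leftmost entry strictly greater than the inserted value down to the next row. The recording tableau Q records, in position (i, j), the step at which that cell was added to P.
  Insert 1 (step 1): P = [1];  Q = [1]
  Insert 5 (step 2): P = [1, 5];  Q = [1, 2]
  Insert 3 (step 3): P = [1, 3] / [5];  Q = [1, 2] / [3]
  Insert 9 (step 4): P = [1, 3, 9] / [5];  Q = [1, 2, 4] / [3]
  Insert 6 (step 5): P = [1, 3, 6] / [5, 9];  Q = [1, 2, 4] / [3, 5]
  Insert 7 (step 6): P = [1, 3, 6, 7] / [5, 9];  Q = [1, 2, 4, 6] / [3, 5]
  Insert 4 (step 7): P = [1, 3, 4, 7] / [5, 6] / [9];  Q = [1, 2, 4, 6] / [3, 5] / [7]
  Insert 8 (step 8): P = [1, 3, 4, 7, 8] / [5, 6] / [9];  Q = [1, 2, 4, 6, 8] / [3, 5] / [7]
  Insert 2 (step 9): P = [1, 2, 4, 7, 8] / [3, 6] / [5] / [9];  Q = [1, 2, 4, 6, 8] / [3, 5] / [7] / [9]
Final shape: (5, 2, 1, 1).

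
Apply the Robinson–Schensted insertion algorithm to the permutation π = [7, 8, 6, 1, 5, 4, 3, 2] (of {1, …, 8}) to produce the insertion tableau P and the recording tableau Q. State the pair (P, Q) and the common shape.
P = [1, 2] / [3, 8] / [4] / [5] / [6] / [7];  Q = [1, 2] / [3, 5] / [4] / [6] / [7] / [8];  common shape = (2, 2, 1, 1, 1, 1)

Row-insert the values π_1, π_2, … into P one at a time, bumping the leftmost entry strictly greater than the inserted value down to the next row. The recording tableau Q records, in position (i, j), the step at which that cell was added to P.
  Insert 7 (step 1): P = [7];  Q = [1]
  Insert 8 (step 2): P = [7, 8];  Q = [1, 2]
  Insert 6 (step 3): P = [6, 8] / [7];  Q = [1, 2] / [3]
  Insert 1 (step 4): P = [1, 8] / [6] / [7];  Q = [1, 2] / [3] / [4]
  Insert 5 (step 5): P = [1, 5] / [6, 8] / [7];  Q = [1, 2] / [3, 5] / [4]
  Insert 4 (step 6): P = [1, 4] / [5, 8] / [6] / [7];  Q = [1, 2] / [3, 5] / [4] / [6]
  Insert 3 (step 7): P = [1, 3] / [4, 8] / [5] / [6] / [7];  Q = [1, 2] / [3, 5] / [4] / [6] / [7]
  Insert 2 (step 8): P = [1, 2] / [3, 8] / [4] / [5] / [6] / [7];  Q = [1, 2] / [3, 5] / [4] / [6] / [7] / [8]
Final shape: (2, 2, 1, 1, 1, 1).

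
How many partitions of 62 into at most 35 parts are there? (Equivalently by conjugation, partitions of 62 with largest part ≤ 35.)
p(62, parts ≤ 35) = 1288424

Use the recurrence p(n, m) = p(n, m−1) + p(n−m, m): either the largest part is < m (count p(n, m−1)) or the largest part is exactly m (remove one copy of m, count p(n−m, m)). With p(0, ·) = 1 this gives p(62, parts ≤ 35) = 1288424. (By conjugating Young diagrams, this also counts partitions of 62 into at most 35 parts.)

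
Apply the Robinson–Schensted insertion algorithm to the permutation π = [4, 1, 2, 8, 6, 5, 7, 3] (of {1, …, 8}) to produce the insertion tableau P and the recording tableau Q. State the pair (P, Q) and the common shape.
P = [1, 2, 3, 7] / [4, 5] / [6] / [8];  Q = [1, 3, 4, 7] / [2, 5] / [6] / [8];  common shape = (4, 2, 1, 1)

Row-insert the values π_1, π_2, … into P one at a time, bumping the leftmost entry strictly greater than the inserted value down to the next row. The recording tableau Q records, in position (i, j), the step at which that cell was added to P.
  Insert 4 (step 1): P = [4];  Q = [1]
  Insert 1 (step 2): P = [1] / [4];  Q = [1] / [2]
  Insert 2 (step 3): P = [1, 2] / [4];  Q = [1, 3] / [2]
  Insert 8 (step 4): P = [1, 2, 8] / [4];  Q = [1, 3, 4] / [2]
  Insert 6 (step 5): P = [1, 2, 6] / [4, 8];  Q = [1, 3, 4] / [2, 5]
  Insert 5 (step 6): P = [1, 2, 5] / [4, 6] / [8];  Q = [1, 3, 4] / [2, 5] / [6]
  Insert 7 (step 7): P = [1, 2, 5, 7] / [4, 6] / [8];  Q = [1, 3, 4, 7] / [2, 5] / [6]
  Insert 3 (step 8): P = [1, 2, 3, 7] / [4, 5] / [6] / [8];  Q = [1, 3, 4, 7] / [2, 5] / [6] / [8]
Final shape: (4, 2, 1, 1).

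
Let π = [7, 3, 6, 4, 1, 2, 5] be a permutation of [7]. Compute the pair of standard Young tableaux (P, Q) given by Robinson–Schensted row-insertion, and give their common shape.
P = [1, 2, 5] / [3, 4] / [6] / [7];  Q = [1, 3, 7] / [2, 6] / [4] / [5];  common shape = (3, 2, 1, 1)

Row-insert the values π_1, π_2, … into P one at a time, bumping the leftmost entry strictly greater than the inserted value down to the next row. The recording tableau Q records, in position (i, j), the step at which that cell was added to P.
  Insert 7 (step 1): P = [7];  Q = [1]
  Insert 3 (step 2): P = [3] / [7];  Q = [1] / [2]
  Insert 6 (step 3): P = [3, 6] / [7];  Q = [1, 3] / [2]
  Insert 4 (step 4): P = [3, 4] / [6] / [7];  Q = [1, 3] / [2] / [4]
  Insert 1 (step 5): P = [1, 4] / [3] / [6] / [7];  Q = [1, 3] / [2] / [4] / [5]
  Insert 2 (step 6): P = [1, 2] / [3, 4] / [6] / [7];  Q = [1, 3] / [2, 6] / [4] / [5]
  Insert 5 (step 7): P = [1, 2, 5] / [3, 4] / [6] / [7];  Q = [1, 3, 7] / [2, 6] / [4] / [5]
Final shape: (3, 2, 1, 1).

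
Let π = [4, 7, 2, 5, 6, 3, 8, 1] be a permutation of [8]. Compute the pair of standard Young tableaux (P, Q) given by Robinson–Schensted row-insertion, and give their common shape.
P = [1, 3, 6, 8] / [2, 5] / [4] / [7];  Q = [1, 2, 5, 7] / [3, 4] / [6] / [8];  common shape = (4, 2, 1, 1)

Row-insert the values π_1, π_2, … into P one at a time, bumping the leftmost entry strictly greater than the inserted value down to the next row. The recording tableau Q records, in position (i, j), the step at which that cell was added to P.
  Insert 4 (step 1): P = [4];  Q = [1]
  Insert 7 (step 2): P = [4, 7];  Q = [1, 2]
  Insert 2 (step 3): P = [2, 7] / [4];  Q = [1, 2] / [3]
  Insert 5 (step 4): P = [2, 5] / [4, 7];  Q = [1, 2] / [3, 4]
  Insert 6 (step 5): P = [2, 5, 6] / [4, 7];  Q = [1, 2, 5] / [3, 4]
  Insert 3 (step 6): P = [2, 3, 6] / [4, 5] / [7];  Q = [1, 2, 5] / [3, 4] / [6]
  Insert 8 (step 7): P = [2, 3, 6, 8] / [4, 5] / [7];  Q = [1, 2, 5, 7] / [3, 4] / [6]
  Insert 1 (step 8): P = [1, 3, 6, 8] / [2, 5] / [4] / [7];  Q = [1, 2, 5, 7] / [3, 4] / [6] / [8]
Final shape: (4, 2, 1, 1).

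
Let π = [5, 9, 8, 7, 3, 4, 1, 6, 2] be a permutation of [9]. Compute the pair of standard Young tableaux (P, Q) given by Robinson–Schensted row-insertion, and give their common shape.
P = [1, 2, 6] / [3, 4] / [5, 7] / [8] / [9];  Q = [1, 2, 8] / [3, 6] / [4, 9] / [5] / [7];  common shape = (3, 2, 2, 1, 1)

Row-insert the values π_1, π_2, … into P one at a time, bumping the leftmost entry strictly greater than the inserted value down to the next row. The recording tableau Q records, in position (i, j), the step at which that cell was added to P.
  Insert 5 (step 1): P = [5];  Q = [1]
  Insert 9 (step 2): P = [5, 9];  Q = [1, 2]
  Insert 8 (step 3): P = [5, 8] / [9];  Q = [1, 2] / [3]
  Insert 7 (step 4): P = [5, 7] / [8] / [9];  Q = [1, 2] / [3] / [4]
  Insert 3 (step 5): P = [3, 7] / [5] / [8] / [9];  Q = [1, 2] / [3] / [4] / [5]
  Insert 4 (step 6): P = [3, 4] / [5, 7] / [8] / [9];  Q = [1, 2] / [3, 6] / [4] / [5]
  Insert 1 (step 7): P = [1, 4] / [3, 7] / [5] / [8] / [9];  Q = [1, 2] / [3, 6] / [4] / [5] / [7]
  Insert 6 (step 8): P = [1, 4, 6] / [3, 7] / [5] / [8] / [9];  Q = [1, 2, 8] / [3, 6] / [4] / [5] / [7]
  Insert 2 (step 9): P = [1, 2, 6] / [3, 4] / [5, 7] / [8] / [9];  Q = [1, 2, 8] / [3, 6] / [4, 9] / [5] / [7]
Final shape: (3, 2, 2, 1, 1).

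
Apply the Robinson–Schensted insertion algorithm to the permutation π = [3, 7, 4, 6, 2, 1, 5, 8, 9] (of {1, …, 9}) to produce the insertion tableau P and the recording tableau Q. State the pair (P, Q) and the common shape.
P = [1, 4, 5, 8, 9] / [2, 6] / [3] / [7];  Q = [1, 2, 4, 8, 9] / [3, 7] / [5] / [6];  common shape = (5, 2, 1, 1)

Row-insert the values π_1, π_2, … into P one at a time, bumping the leftmost entry strictly greater than the inserted value down to the next row. The recording tableau Q records, in position (i, j), the step at which that cell was added to P.
  Insert 3 (step 1): P = [3];  Q = [1]
  Insert 7 (step 2): P = [3, 7];  Q = [1, 2]
  Insert 4 (step 3): P = [3, 4] / [7];  Q = [1, 2] / [3]
  Insert 6 (step 4): P = [3, 4, 6] / [7];  Q = [1, 2, 4] / [3]
  Insert 2 (step 5): P = [2, 4, 6] / [3] / [7];  Q = [1, 2, 4] / [3] / [5]
  Insert 1 (step 6): P = [1, 4, 6] / [2] / [3] / [7];  Q = [1, 2, 4] / [3] / [5] / [6]
  Insert 5 (step 7): P = [1, 4, 5] / [2, 6] / [3] / [7];  Q = [1, 2, 4] / [3, 7] / [5] / [6]
  Insert 8 (step 8): P = [1, 4, 5, 8] / [2, 6] / [3] / [7];  Q = [1, 2, 4, 8] / [3, 7] / [5] / [6]
  Insert 9 (step 9): P = [1, 4, 5, 8, 9] / [2, 6] / [3] / [7];  Q = [1, 2, 4, 8, 9] / [3, 7] / [5] / [6]
Final shape: (5, 2, 1, 1).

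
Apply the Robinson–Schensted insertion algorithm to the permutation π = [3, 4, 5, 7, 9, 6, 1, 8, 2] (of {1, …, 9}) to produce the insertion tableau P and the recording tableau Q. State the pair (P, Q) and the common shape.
P = [1, 2, 5, 6, 8] / [3, 4] / [7, 9];  Q = [1, 2, 3, 4, 5] / [6, 8] / [7, 9];  common shape = (5, 2, 2)

Row-insert the values π_1, π_2, … into P one at a time, bumping the leftmost entry strictly greater than the inserted value down to the next row. The recording tableau Q records, in position (i, j), the step at which that cell was added to P.
  Insert 3 (step 1): P = [3];  Q = [1]
  Insert 4 (step 2): P = [3, 4];  Q = [1, 2]
  Insert 5 (step 3): P = [3, 4, 5];  Q = [1, 2, 3]
  Insert 7 (step 4): P = [3, 4, 5, 7];  Q = [1, 2, 3, 4]
  Insert 9 (step 5): P = [3, 4, 5, 7, 9];  Q = [1, 2, 3, 4, 5]
  Insert 6 (step 6): P = [3, 4, 5, 6, 9] / [7];  Q = [1, 2, 3, 4, 5] / [6]
  Insert 1 (step 7): P = [1, 4, 5, 6, 9] / [3] / [7];  Q = [1, 2, 3, 4, 5] / [6] / [7]
  Insert 8 (step 8): P = [1, 4, 5, 6, 8] / [3, 9] / [7];  Q = [1, 2, 3, 4, 5] / [6, 8] / [7]
  Insert 2 (step 9): P = [1, 2, 5, 6, 8] / [3, 4] / [7, 9];  Q = [1, 2, 3, 4, 5] / [6, 8] / [7, 9]
Final shape: (5, 2, 2).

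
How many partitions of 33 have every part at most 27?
p(33, parts ≤ 27) = 10124

Use the recurrence p(n, m) = p(n, m−1) + p(n−m, m): either the largest part is < m (count p(n, m−1)) or the largest part is exactly m (remove one copy of m, count p(n−m, m)). With p(0, ·) = 1 this gives p(33, parts ≤ 27) = 10124. (By conjugating Young diagrams, this also counts partitions of 33 into at most 27 parts.)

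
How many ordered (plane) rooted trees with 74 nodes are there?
C_73 = 79463489365077377841208237632349268884500

These ordered rooted trees are counted by the Catalan number C_n = (1/(n + 1)) · C(2n, n). For n = 73: C_73 = (1/74) · C(146, 73) = 5880298213015725960249409584793845897453000/74 = 79463489365077377841208237632349268884500.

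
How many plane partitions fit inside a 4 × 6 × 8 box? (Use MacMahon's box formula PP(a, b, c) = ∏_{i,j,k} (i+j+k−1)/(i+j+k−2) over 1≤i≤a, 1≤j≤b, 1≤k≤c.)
PP(4, 6, 8) = 90474964580

Evaluate the triple product over i = 1..4, j = 1..6, k = 1..8. The factors are (2/1) · (3/2) · (4/3) · (5/4) · (6/5) · (7/6) · (8/7) · (9/8) · … (192 factors total). The numerators and denominators telescope so the product is an integer; carrying out the multiplication exactly gives PP(4, 6, 8) = 90474964580.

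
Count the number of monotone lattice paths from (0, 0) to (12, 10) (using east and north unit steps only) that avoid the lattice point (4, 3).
Number of paths = 421421

Total paths from (0, 0) to (12, 10): C(22, 12) = 646646. Paths through (4, 3): (paths (0, 0) → (4, 3)) × (paths (4, 3) → (12, 10)) = C(7, 4) · C(15, 8) = 35 · 6435 = 225225. Avoidance count = 646646 − 225225 = 421421.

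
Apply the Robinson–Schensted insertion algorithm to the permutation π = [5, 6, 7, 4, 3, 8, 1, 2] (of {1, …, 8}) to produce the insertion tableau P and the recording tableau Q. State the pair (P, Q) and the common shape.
P = [1, 2, 7, 8] / [3, 6] / [4] / [5];  Q = [1, 2, 3, 6] / [4, 8] / [5] / [7];  common shape = (4, 2, 1, 1)

Row-insert the values π_1, π_2, … into P one at a time, bumping the leftmost entry strictly greater than the inserted value down to the next row. The recording tableau Q records, in position (i, j), the step at which that cell was added to P.
  Insert 5 (step 1): P = [5];  Q = [1]
  Insert 6 (step 2): P = [5, 6];  Q = [1, 2]
  Insert 7 (step 3): P = [5, 6, 7];  Q = [1, 2, 3]
  Insert 4 (step 4): P = [4, 6, 7] / [5];  Q = [1, 2, 3] / [4]
  Insert 3 (step 5): P = [3, 6, 7] / [4] / [5];  Q = [1, 2, 3] / [4] / [5]
  Insert 8 (step 6): P = [3, 6, 7, 8] / [4] / [5];  Q = [1, 2, 3, 6] / [4] / [5]
  Insert 1 (step 7): P = [1, 6, 7, 8] / [3] / [4] / [5];  Q = [1, 2, 3, 6] / [4] / [5] / [7]
  Insert 2 (step 8): P = [1, 2, 7, 8] / [3, 6] / [4] / [5];  Q = [1, 2, 3, 6] / [4, 8] / [5] / [7]
Final shape: (4, 2, 1, 1).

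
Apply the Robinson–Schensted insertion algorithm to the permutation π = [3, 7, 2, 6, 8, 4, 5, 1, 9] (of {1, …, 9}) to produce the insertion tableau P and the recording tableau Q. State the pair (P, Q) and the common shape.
P = [1, 4, 5, 9] / [2, 6, 8] / [3] / [7];  Q = [1, 2, 5, 9] / [3, 4, 7] / [6] / [8];  common shape = (4, 3, 1, 1)

Row-insert the values π_1, π_2, … into P one at a time, bumping the leftmost entry strictly greater than the inserted value down to the next row. The recording tableau Q records, in position (i, j), the step at which that cell was added to P.
  Insert 3 (step 1): P = [3];  Q = [1]
  Insert 7 (step 2): P = [3, 7];  Q = [1, 2]
  Insert 2 (step 3): P = [2, 7] / [3];  Q = [1, 2] / [3]
  Insert 6 (step 4): P = [2, 6] / [3, 7];  Q = [1, 2] / [3, 4]
  Insert 8 (step 5): P = [2, 6, 8] / [3, 7];  Q = [1, 2, 5] / [3, 4]
  Insert 4 (step 6): P = [2, 4, 8] / [3, 6] / [7];  Q = [1, 2, 5] / [3, 4] / [6]
  Insert 5 (step 7): P = [2, 4, 5] / [3, 6, 8] / [7];  Q = [1, 2, 5] / [3, 4, 7] / [6]
  Insert 1 (step 8): P = [1, 4, 5] / [2, 6, 8] / [3] / [7];  Q = [1, 2, 5] / [3, 4, 7] / [6] / [8]
  Insert 9 (step 9): P = [1, 4, 5, 9] / [2, 6, 8] / [3] / [7];  Q = [1, 2, 5, 9] / [3, 4, 7] / [6] / [8]
Final shape: (4, 3, 1, 1).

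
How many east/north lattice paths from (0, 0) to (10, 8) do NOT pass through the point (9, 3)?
Number of paths = 42438

Total paths from (0, 0) to (10, 8): C(18, 10) = 43758. Paths through (9, 3): (paths (0, 0) → (9, 3)) × (paths (9, 3) → (10, 8)) = C(12, 9) · C(6, 1) = 220 · 6 = 1320. Avoidance count = 43758 − 1320 = 42438.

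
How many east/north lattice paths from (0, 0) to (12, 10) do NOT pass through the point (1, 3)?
Number of paths = 519350

Total paths from (0, 0) to (12, 10): C(22, 12) = 646646. Paths through (1, 3): (paths (0, 0) → (1, 3)) × (paths (1, 3) → (12, 10)) = C(4, 1) · C(18, 11) = 4 · 31824 = 127296. Avoidance count = 646646 − 127296 = 519350.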